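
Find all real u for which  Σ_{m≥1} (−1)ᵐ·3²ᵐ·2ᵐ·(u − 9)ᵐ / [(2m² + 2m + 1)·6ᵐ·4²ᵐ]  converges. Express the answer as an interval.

[11/3, 43/3]

Apply the ratio test: |a_{m+1}| / |a_m| = [(2m² + 2m + 1)/(2(m+1)² + 2(m+1) + 1)] · 9·2/(6·16), which tends to 3/16 as m → ∞.
Convergence for |u − 9| · 3/16 < 1, i.e. |u − 9| < 16/3. So R = 16/3.
Endpoint u = 43/3: the terms are on the order of 1/m², so the series converges absolutely by comparison with the p-series (p = 2 > 1).
Endpoint u = 11/3: absolute convergence follows by limit comparison with Σ 1/m².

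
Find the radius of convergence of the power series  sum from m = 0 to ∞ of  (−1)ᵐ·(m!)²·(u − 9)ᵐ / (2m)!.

By the ratio test, |a_{m+1}/a_m| = (m+1)²/[(2m+1)·(2m+2)] → 1/4.
Hence the series converges for |u − 9| < 1/(1/4) = 4, so the radius of convergence is 4.

R = 4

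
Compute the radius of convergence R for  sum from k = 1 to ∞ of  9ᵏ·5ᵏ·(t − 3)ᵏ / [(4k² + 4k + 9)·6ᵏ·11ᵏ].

Apply the ratio test: |a_{k+1}| / |a_k| = [(4k² + 4k + 9)/(4(k+1)² + 4(k+1) + 9)] · 9·5/(6·11), which tends to 15/22 as k → ∞.
Convergence for |t − 3| · 15/22 < 1, i.e. |t − 3| < 22/15. So R = 22/15.

R = 22/15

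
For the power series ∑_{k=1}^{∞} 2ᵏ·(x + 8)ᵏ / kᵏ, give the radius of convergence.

R = ∞

Root test: |a_k|^(1/k) = 2/k → 0.
The limit is 0 for every x, so R = ∞.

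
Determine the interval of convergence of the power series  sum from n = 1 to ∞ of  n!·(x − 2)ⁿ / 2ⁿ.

The ratio of consecutive coefficients is (n+1) · 1/2 → ∞.
The terms grow without bound for any (x − 2) ≠ 0, so R = 0 (convergence only at x = 2).

{2}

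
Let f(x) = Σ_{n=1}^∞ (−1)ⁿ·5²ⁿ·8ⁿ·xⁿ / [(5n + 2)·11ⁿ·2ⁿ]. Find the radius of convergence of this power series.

Apply the ratio test: |a_{n+1}| / |a_n| = [(5n + 2)/(5(n+1) + 2)] · 25·8/(11·2), which tends to 100/11 as n → ∞.
The series converges when 100/11 · |x| < 1, giving R = 11/100.

R = 11/100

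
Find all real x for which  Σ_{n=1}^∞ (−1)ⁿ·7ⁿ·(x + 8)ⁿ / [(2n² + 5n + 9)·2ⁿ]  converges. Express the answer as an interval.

The ratio of consecutive coefficients is [(2n² + 5n + 9)/(2(n+1)² + 5(n+1) + 9)] · 7/2 → 7/2.
Thus R = 1/(7/2) = 2/7.
Endpoint x = -54/7: the series is dominated by a constant times Σ 1/n², which converges (p = 2 > 1).
At x = -58/7: the terms are on the order of 1/n², so the series converges absolutely by comparison with the p-series (p = 2 > 1).

[-58/7, -54/7]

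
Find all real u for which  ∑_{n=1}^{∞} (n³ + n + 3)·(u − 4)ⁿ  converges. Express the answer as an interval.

(3, 5)

Ratio test: |a_{n+1}/a_n| = ((n+1)³ + (n+1) + 3)/(n³ + n + 3) → 1 as n → ∞.
So the series converges when |u − 4| < 1 and diverges when |u − 4| > 1; R = 1.
When u = 5, the n-th term does not approach 0; divergence by the term test.
Check u = 3: the terms have absolute value of order n³, which does not tend to 0, so the series diverges by the divergence test.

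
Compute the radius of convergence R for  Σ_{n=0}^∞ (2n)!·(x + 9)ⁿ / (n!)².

The ratio of consecutive coefficients is (2n+1)·(2n+2)/(n+1)² → 4.
The series converges when 4 · |x + 9| < 1, giving R = 1/4.

R = 1/4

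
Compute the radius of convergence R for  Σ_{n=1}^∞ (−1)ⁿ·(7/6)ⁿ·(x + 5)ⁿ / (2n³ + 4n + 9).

The ratio of consecutive coefficients is [(2n³ + 4n + 9)/(2(n+1)³ + 4(n+1) + 9)] · 7/6 → 7/6.
The series converges when 7/6 · |x + 5| < 1, giving R = 6/7.

R = 6/7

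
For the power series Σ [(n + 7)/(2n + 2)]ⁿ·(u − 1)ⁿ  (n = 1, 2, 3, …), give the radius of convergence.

Root test: |a_n|^(1/n) = (n + 7)/(2n + 2) → 1/2.
Convergence for |u − 1| · 1/2 < 1, i.e. |u − 1| < 2. So R = 2.

R = 2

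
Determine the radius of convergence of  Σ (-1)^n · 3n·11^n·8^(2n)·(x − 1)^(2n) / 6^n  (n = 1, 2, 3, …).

By the ratio test, |a_{n+1}/a_n| = [3(n+1)/3n] · 11·64/6 → 352/3.
Writing y = (x − 1)², the series in y has radius 3/352, so |x − 1| < √(3/352) and R = √66/88.

R = √66/88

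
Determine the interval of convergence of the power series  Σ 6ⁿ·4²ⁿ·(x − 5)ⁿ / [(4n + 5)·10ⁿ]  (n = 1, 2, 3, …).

Ratio test: |a_{n+1}/a_n| = [(4n + 5)/(4(n+1) + 5)] · 6·16/10 → 48/5 as n → ∞.
Convergence for |x − 5| · 48/5 < 1, i.e. |x − 5| < 5/48. So R = 5/48.
Check x = 245/48: the terms behave like c/n; limit comparison with the harmonic series gives divergence.
When x = 235/48, the terms alternate in sign and decrease monotonically to 0 in absolute value (size ~ c/n), so the alternating series test gives convergence.

[235/48, 245/48)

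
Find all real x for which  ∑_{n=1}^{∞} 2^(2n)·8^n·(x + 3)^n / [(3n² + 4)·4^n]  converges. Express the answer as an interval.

[-25/8, -23/8]

Ratio test: |a_{n+1}/a_n| = [(3n² + 4)/(3(n+1)² + 4)] · 4·8/4 → 8 as n → ∞.
The series converges when 8 · |x + 3| < 1, giving R = 1/8.
At x = -23/8: the series is dominated by a constant times Σ 1/n², which converges (p = 2 > 1).
At x = -25/8: absolute convergence follows by limit comparison with Σ 1/n².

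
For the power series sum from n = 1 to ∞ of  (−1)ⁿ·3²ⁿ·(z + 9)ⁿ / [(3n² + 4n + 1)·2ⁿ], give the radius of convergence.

The ratio of consecutive coefficients is [(3n² + 4n + 1)/(3(n+1)² + 4(n+1) + 1)] · 9/2 → 9/2.
The series converges when 9/2 · |z + 9| < 1, giving R = 2/9.

R = 2/9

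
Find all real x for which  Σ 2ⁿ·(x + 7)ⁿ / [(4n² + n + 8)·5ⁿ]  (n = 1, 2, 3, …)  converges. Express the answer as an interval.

By the ratio test, |a_{n+1}/a_n| = [(4n² + n + 8)/(4(n+1)² + (n+1) + 8)] · 2/5 → 2/5.
Convergence for |x + 7| · 2/5 < 1, i.e. |x + 7| < 5/2. So R = 5/2.
When x = -9/2, the series is dominated by a constant times Σ 1/n², which converges (p = 2 > 1).
Check x = -19/2: absolute convergence follows by limit comparison with Σ 1/n².

[-19/2, -9/2]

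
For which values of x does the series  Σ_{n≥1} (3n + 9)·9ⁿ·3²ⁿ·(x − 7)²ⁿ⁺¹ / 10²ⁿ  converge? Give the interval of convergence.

(53/9, 73/9)

Ratio test: |a_{n+1}/a_n| = [(3(n+1) + 9)/(3n + 9)] · 9·9/100 → 81/100 as n → ∞.
Successive powers of (x − 7) differ by 2, so the series converges when |x − 7|² · 81/100 < 1, i.e. |x − 7| < √(100/81) = 10/9. So R = 10/9.
At x = 73/9: the terms do not tend to 0, so the series diverges.
Endpoint x = 53/9: the n-th term does not approach 0; divergence by the term test.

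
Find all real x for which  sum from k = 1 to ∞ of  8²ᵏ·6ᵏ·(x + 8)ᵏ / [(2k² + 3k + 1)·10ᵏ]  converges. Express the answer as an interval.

Apply the ratio test: |a_{k+1}| / |a_k| = [(2k² + 3k + 1)/(2(k+1)² + 3(k+1) + 1)] · 64·6/10, which tends to 192/5 as k → ∞.
The series converges when 192/5 · |x + 8| < 1, giving R = 5/192.
Endpoint x = -1531/192: absolute convergence follows by limit comparison with Σ 1/k².
Check x = -1541/192: the terms are on the order of 1/k², so the series converges absolutely by comparison with the p-series (p = 2 > 1).

[-1541/192, -1531/192]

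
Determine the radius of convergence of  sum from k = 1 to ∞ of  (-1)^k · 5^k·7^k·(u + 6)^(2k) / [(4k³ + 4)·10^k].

R = √14/7

By the ratio test, |a_{k+1}/a_k| = [(4k³ + 4)/(4(k+1)³ + 4)] · 5·7/10 → 7/2.
Successive powers of (u + 6) differ by 2, so the series converges when |u + 6|² · 7/2 < 1, i.e. |u + 6| < √(2/7). So R = √14/7.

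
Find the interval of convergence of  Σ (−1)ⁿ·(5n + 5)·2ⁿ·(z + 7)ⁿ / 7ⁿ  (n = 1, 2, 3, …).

By the ratio test, |a_{n+1}/a_n| = [(5(n+1) + 5)/(5n + 5)] · 2/7 → 2/7.
Thus R = 1/(2/7) = 7/2.
Endpoint z = -7/2: the terms have absolute value of order n, which does not tend to 0, so the series diverges by the divergence test.
Check z = -21/2: the n-th term does not approach 0; divergence by the term test.

(-21/2, -7/2)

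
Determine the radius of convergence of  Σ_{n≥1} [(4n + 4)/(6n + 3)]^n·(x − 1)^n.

Root test: |a_n|^(1/n) = (4n + 4)/(6n + 3) → 2/3.
The series converges when 2/3 · |x − 1| < 1, giving R = 3/2.

R = 3/2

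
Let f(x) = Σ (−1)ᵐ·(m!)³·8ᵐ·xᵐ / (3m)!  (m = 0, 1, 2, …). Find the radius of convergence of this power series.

Ratio test: |a_{m+1}/a_m| = (m+1)³/[(3m+1)·(3m+2)·(3m+3)] · 8 → 8/27 as m → ∞.
Thus R = 1/(8/27) = 27/8.

R = 27/8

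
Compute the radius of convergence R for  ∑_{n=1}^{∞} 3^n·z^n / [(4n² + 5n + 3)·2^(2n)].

R = 4/3

Apply the ratio test: |a_{n+1}| / |a_n| = [(4n² + 5n + 3)/(4(n+1)² + 5(n+1) + 3)] · 3/4, which tends to 3/4 as n → ∞.
The series converges when 3/4 · |z| < 1, giving R = 4/3.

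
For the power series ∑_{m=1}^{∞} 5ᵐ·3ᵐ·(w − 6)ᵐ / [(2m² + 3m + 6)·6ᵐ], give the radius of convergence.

R = 2/5

Ratio test: |a_{m+1}/a_m| = [(2m² + 3m + 6)/(2(m+1)² + 3(m+1) + 6)] · 5·3/6 → 5/2 as m → ∞.
Thus R = 1/(5/2) = 2/5.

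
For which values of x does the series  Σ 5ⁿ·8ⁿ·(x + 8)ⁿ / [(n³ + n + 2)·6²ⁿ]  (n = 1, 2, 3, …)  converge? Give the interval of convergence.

Ratio test: |a_{n+1}/a_n| = [(n³ + n + 2)/((n+1)³ + (n+1) + 2)] · 5·8/36 → 10/9 as n → ∞.
The series converges when 10/9 · |x + 8| < 1, giving R = 9/10.
Endpoint x = -71/10: the terms are on the order of 1/n³, so the series converges absolutely by comparison with the p-series (p = 3 > 1).
At x = -89/10: the terms are on the order of 1/n³, so the series converges absolutely by comparison with the p-series (p = 3 > 1).

[-89/10, -71/10]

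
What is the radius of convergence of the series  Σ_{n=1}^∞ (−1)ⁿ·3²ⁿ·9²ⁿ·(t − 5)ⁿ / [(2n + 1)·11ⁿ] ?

R = 11/729

Ratio test: |a_{n+1}/a_n| = [(2n + 1)/(2(n+1) + 1)] · 9·81/11 → 729/11 as n → ∞.
Thus R = 1/(729/11) = 11/729.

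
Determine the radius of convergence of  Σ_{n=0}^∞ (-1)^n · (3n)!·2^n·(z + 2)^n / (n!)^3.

The ratio of consecutive coefficients is (3n+1)·(3n+2)·(3n+3)/(n+1)³ · 2 → 54.
The series converges when 54 · |z + 2| < 1, giving R = 1/54.

R = 1/54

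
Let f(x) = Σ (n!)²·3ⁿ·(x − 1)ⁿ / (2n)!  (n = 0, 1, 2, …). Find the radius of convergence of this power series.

R = 4/3

The ratio of consecutive coefficients is (n+1)²/[(2n+1)·(2n+2)] · 3 → 3/4.
Hence the series converges for |x − 1| < 1/(3/4) = 4/3, so the radius of convergence is 4/3.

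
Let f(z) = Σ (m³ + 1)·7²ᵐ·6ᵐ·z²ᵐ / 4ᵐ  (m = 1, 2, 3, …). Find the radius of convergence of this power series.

R = √6/21

Ratio test: |a_{m+1}/a_m| = [((m+1)³ + 1)/(m³ + 1)] · 49·6/4 → 147/2 as m → ∞.
Since the exponent of z increases by 2 each term, convergence requires |z|² < 2/147, hence R = √6/21.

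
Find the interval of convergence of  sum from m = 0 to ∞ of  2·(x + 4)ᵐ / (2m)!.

(−∞, ∞)

Apply the ratio test: |a_{m+1}| / |a_m| = 2/2 · 1/[(2m+1)·(2m+2)], which tends to 0 as m → ∞.
Since the limit is 0 < 1 for every x, the series converges on all of ℝ and R = ∞.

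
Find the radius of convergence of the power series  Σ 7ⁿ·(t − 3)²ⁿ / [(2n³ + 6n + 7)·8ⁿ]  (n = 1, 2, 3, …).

R = 2√14/7

Ratio test: |a_{n+1}/a_n| = [(2n³ + 6n + 7)/(2(n+1)³ + 6(n+1) + 7)] · 7/8 → 7/8 as n → ∞.
Writing y = (t − 3)², the series in y has radius 8/7, so |t − 3| < √(8/7) and R = 2√14/7.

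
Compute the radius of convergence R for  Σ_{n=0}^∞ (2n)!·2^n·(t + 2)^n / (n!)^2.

Ratio test: |a_{n+1}/a_n| = (2n+1)·(2n+2)/(n+1)² · 2 → 8 as n → ∞.
Thus R = 1/(8) = 1/8.

R = 1/8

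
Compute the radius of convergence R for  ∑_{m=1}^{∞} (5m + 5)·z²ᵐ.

R = 1

The ratio of consecutive coefficients is (5(m+1) + 5)/(5m + 5) → 1.
Since the exponent of z increases by 2 each term, convergence requires |z|² < 1, hence R = 1.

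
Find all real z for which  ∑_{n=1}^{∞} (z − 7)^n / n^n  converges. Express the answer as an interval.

Applying the root test, |a_n|^(1/n) = 1/n → 0.
Since the n-th root of |a_n| tends to 0, the series converges for all real z; R = ∞.

(−∞, ∞)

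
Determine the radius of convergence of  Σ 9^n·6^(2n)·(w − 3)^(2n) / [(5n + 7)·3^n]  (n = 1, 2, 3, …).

Ratio test: |a_{n+1}/a_n| = [(5n + 7)/(5(n+1) + 7)] · 9·36/3 → 108 as n → ∞.
Since the exponent of (w − 3) increases by 2 each term, convergence requires |w − 3|² < 1/108, hence R = √3/18.

R = √3/18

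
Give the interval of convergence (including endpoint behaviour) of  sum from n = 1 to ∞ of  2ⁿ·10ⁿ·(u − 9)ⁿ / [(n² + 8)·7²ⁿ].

[131/20, 229/20]

Ratio test: |a_{n+1}/a_n| = [(n² + 8)/((n+1)² + 8)] · 2·10/49 → 20/49 as n → ∞.
Thus R = 1/(20/49) = 49/20.
When u = 229/20, the terms are on the order of 1/n², so the series converges absolutely by comparison with the p-series (p = 2 > 1).
Endpoint u = 131/20: absolute convergence follows by limit comparison with Σ 1/n².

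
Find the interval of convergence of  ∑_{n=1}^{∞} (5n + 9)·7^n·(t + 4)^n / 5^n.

(-33/7, -23/7)

Ratio test: |a_{n+1}/a_n| = [(5(n+1) + 9)/(5n + 9)] · 7/5 → 7/5 as n → ∞.
Convergence for |t + 4| · 7/5 < 1, i.e. |t + 4| < 5/7. So R = 5/7.
At t = -23/7: the terms do not tend to 0, so the series diverges.
At t = -33/7: the terms do not tend to 0, so the series diverges.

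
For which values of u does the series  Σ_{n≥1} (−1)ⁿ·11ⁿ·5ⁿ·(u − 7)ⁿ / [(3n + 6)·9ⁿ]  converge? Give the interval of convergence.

(376/55, 394/55]

The ratio of consecutive coefficients is [(3n + 6)/(3(n+1) + 6)] · 11·5/9 → 55/9.
Convergence for |u − 7| · 55/9 < 1, i.e. |u − 7| < 9/55. So R = 9/55.
Endpoint u = 394/55: an alternating series whose terms decrease to 0 in absolute value, so it converges by the Leibniz criterion.
When u = 376/55, the terms behave like c/n; limit comparison with the harmonic series gives divergence.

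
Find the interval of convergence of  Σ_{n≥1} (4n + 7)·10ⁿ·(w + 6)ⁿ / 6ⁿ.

(-33/5, -27/5)

By the ratio test, |a_{n+1}/a_n| = [(4(n+1) + 7)/(4n + 7)] · 10/6 → 5/3.
Convergence for |w + 6| · 5/3 < 1, i.e. |w + 6| < 3/5. So R = 3/5.
Endpoint w = -27/5: the terms have absolute value of order n, which does not tend to 0, so the series diverges by the divergence test.
Endpoint w = -33/5: the terms do not tend to 0, so the series diverges.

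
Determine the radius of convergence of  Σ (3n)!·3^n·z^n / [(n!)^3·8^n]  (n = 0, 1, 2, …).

Ratio test: |a_{n+1}/a_n| = (3n+1)·(3n+2)·(3n+3)/(n+1)³ · 3/8 → 81/8 as n → ∞.
Convergence for |z| · 81/8 < 1, i.e. |z| < 8/81. So R = 8/81.

R = 8/81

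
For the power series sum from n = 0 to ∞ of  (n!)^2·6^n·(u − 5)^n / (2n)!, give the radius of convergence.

Apply the ratio test: |a_{n+1}| / |a_n| = (n+1)²/[(2n+1)·(2n+2)] · 6, which tends to 3/2 as n → ∞.
Thus R = 1/(3/2) = 2/3.

R = 2/3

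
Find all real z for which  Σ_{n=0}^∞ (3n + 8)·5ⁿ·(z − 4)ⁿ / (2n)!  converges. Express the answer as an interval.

Apply the ratio test: |a_{n+1}| / |a_n| = (3(n+1) + 8)/(3n + 8) · 5 · 1/[(2n+1)·(2n+2)], which tends to 0 as n → ∞.
Since the limit is 0 < 1 for every z, the series converges on all of ℝ and R = ∞.

(−∞, ∞)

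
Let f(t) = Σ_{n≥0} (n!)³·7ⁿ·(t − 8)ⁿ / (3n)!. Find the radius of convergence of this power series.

Ratio test: |a_{n+1}/a_n| = (n+1)³/[(3n+1)·(3n+2)·(3n+3)] · 7 → 7/27 as n → ∞.
Hence the series converges for |t − 8| < 1/(7/27) = 27/7, so the radius of convergence is 27/7.

R = 27/7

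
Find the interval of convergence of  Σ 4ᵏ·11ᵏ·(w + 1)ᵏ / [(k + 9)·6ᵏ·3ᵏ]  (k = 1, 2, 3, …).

[-31/22, -13/22)

The ratio of consecutive coefficients is [(k + 9)/((k+1) + 9)] · 4·11/(6·3) → 22/9.
The series converges when 22/9 · |w + 1| < 1, giving R = 9/22.
Endpoint w = -13/22: comparison with the harmonic series Σ 1/k shows the series diverges.
At w = -31/22: an alternating series whose terms decrease to 0 in absolute value, so it converges by the Leibniz criterion.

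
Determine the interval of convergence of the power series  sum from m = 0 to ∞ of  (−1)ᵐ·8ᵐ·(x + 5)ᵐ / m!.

(−∞, ∞)

Ratio test: |a_{m+1}/a_m| = 8 · 1/(m+1) → 0 as m → ∞.
Since the limit is 0 < 1 for every x, the series converges on all of ℝ and R = ∞.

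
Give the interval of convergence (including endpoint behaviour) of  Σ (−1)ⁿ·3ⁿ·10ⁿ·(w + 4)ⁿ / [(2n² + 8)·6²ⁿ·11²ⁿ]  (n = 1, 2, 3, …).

[-746/5, 706/5]

Ratio test: |a_{n+1}/a_n| = [(2n² + 8)/(2(n+1)² + 8)] · 3·10/(36·121) → 5/726 as n → ∞.
Hence the series converges for |w + 4| < 1/(5/726) = 726/5, so the radius of convergence is 726/5.
When w = 706/5, absolute convergence follows by limit comparison with Σ 1/n².
Endpoint w = -746/5: the series is dominated by a constant times Σ 1/n², which converges (p = 2 > 1).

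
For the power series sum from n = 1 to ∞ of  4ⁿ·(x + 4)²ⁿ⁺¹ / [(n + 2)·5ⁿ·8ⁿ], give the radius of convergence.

The ratio of consecutive coefficients is [(n + 2)/((n+1) + 2)] · 4/(5·8) → 1/10.
Since the exponent of (x + 4) increases by 2 each term, convergence requires |x + 4|² < 10, hence R = √10.

R = √10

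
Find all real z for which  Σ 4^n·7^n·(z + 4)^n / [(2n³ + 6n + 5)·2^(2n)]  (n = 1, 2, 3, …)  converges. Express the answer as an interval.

Apply the ratio test: |a_{n+1}| / |a_n| = [(2n³ + 6n + 5)/(2(n+1)³ + 6(n+1) + 5)] · 4·7/4, which tends to 7 as n → ∞.
The series converges when 7 · |z + 4| < 1, giving R = 1/7.
Endpoint z = -27/7: the terms are on the order of 1/n³, so the series converges absolutely by comparison with the p-series (p = 3 > 1).
Endpoint z = -29/7: absolute convergence follows by limit comparison with Σ 1/n³.

[-29/7, -27/7]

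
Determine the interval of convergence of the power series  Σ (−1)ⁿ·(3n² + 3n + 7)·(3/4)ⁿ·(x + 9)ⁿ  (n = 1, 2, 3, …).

Ratio test: |a_{n+1}/a_n| = [(3(n+1)² + 3(n+1) + 7)/(3n² + 3n + 7)] · 3/4 → 3/4 as n → ∞.
Convergence for |x + 9| · 3/4 < 1, i.e. |x + 9| < 4/3. So R = 4/3.
Endpoint x = -23/3: the terms do not tend to 0, so the series diverges.
When x = -31/3, the n-th term does not approach 0; divergence by the term test.

(-31/3, -23/3)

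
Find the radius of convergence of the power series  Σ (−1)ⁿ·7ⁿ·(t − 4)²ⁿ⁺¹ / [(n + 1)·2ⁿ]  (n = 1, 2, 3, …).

By the ratio test, |a_{n+1}/a_n| = [(n + 1)/((n+1) + 1)] · 7/2 → 7/2.
Since the exponent of (t − 4) increases by 2 each term, convergence requires |t − 4|² < 2/7, hence R = √14/7.

R = √14/7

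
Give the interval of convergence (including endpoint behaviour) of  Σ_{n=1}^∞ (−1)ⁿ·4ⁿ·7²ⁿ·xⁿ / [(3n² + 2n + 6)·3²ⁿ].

[-9/196, 9/196]

The ratio of consecutive coefficients is [(3n² + 2n + 6)/(3(n+1)² + 2(n+1) + 6)] · 4·49/9 → 196/9.
The series converges when 196/9 · |x| < 1, giving R = 9/196.
Endpoint x = 9/196: the terms are on the order of 1/n², so the series converges absolutely by comparison with the p-series (p = 2 > 1).
Check x = -9/196: the terms are on the order of 1/n², so the series converges absolutely by comparison with the p-series (p = 2 > 1).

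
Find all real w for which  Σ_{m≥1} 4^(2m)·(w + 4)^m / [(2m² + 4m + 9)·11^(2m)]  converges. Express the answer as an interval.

[-185/16, 57/16]

Apply the ratio test: |a_{m+1}| / |a_m| = [(2m² + 4m + 9)/(2(m+1)² + 4(m+1) + 9)] · 16/121, which tends to 16/121 as m → ∞.
Thus R = 1/(16/121) = 121/16.
When w = 57/16, the series is dominated by a constant times Σ 1/m², which converges (p = 2 > 1).
At w = -185/16: absolute convergence follows by limit comparison with Σ 1/m².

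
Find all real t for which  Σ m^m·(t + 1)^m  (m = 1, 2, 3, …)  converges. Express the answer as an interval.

{-1}

By the Cauchy root test, |a_m|^(1/m) = m → ∞.
The root grows without bound, so R = 0 (convergence only at t = -1).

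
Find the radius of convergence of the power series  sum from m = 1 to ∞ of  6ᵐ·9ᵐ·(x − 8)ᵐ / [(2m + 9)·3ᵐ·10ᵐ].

Ratio test: |a_{m+1}/a_m| = [(2m + 9)/(2(m+1) + 9)] · 6·9/(3·10) → 9/5 as m → ∞.
Convergence for |x − 8| · 9/5 < 1, i.e. |x − 8| < 5/9. So R = 5/9.

R = 5/9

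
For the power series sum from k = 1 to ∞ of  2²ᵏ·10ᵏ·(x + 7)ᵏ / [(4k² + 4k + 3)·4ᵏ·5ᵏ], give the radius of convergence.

R = 1/2

Apply the ratio test: |a_{k+1}| / |a_k| = [(4k² + 4k + 3)/(4(k+1)² + 4(k+1) + 3)] · 4·10/(4·5), which tends to 2 as k → ∞.
Thus R = 1/(2) = 1/2.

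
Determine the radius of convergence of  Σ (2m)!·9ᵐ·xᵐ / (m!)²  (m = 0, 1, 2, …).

R = 1/36

Apply the ratio test: |a_{m+1}| / |a_m| = (2m+1)·(2m+2)/(m+1)² · 9, which tends to 36 as m → ∞.
The series converges when 36 · |x| < 1, giving R = 1/36.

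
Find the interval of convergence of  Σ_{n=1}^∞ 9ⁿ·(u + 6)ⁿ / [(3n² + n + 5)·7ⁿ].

The ratio of consecutive coefficients is [(3n² + n + 5)/(3(n+1)² + (n+1) + 5)] · 9/7 → 9/7.
The series converges when 9/7 · |u + 6| < 1, giving R = 7/9.
At u = -47/9: absolute convergence follows by limit comparison with Σ 1/n².
Check u = -61/9: absolute convergence follows by limit comparison with Σ 1/n².

[-61/9, -47/9]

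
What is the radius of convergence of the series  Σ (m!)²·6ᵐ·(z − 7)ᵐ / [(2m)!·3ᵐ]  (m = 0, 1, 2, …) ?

R = 2

Ratio test: |a_{m+1}/a_m| = (m+1)²/[(2m+1)·(2m+2)] · 6/3 → 1/2 as m → ∞.
Thus R = 1/(1/2) = 2.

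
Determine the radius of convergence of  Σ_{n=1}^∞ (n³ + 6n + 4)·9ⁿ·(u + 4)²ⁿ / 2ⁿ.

By the ratio test, |a_{n+1}/a_n| = [((n+1)³ + 6(n+1) + 4)/(n³ + 6n + 4)] · 9/2 → 9/2.
Writing y = (u + 4)², the series in y has radius 2/9, so |u + 4| < √(2/9) and R = √2/3.

R = √2/3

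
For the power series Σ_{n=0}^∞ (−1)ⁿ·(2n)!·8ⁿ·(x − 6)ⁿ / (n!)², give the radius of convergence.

By the ratio test, |a_{n+1}/a_n| = (2n+1)·(2n+2)/(n+1)² · 8 → 32.
Hence the series converges for |x − 6| < 1/(32) = 1/32, so the radius of convergence is 1/32.

R = 1/32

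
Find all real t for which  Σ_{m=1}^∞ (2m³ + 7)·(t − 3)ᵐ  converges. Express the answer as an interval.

Apply the ratio test: |a_{m+1}| / |a_m| = (2(m+1)³ + 7)/(2m³ + 7), which tends to 1 as m → ∞.
So the series converges when |t − 3| < 1 and diverges when |t − 3| > 1; R = 1.
Endpoint t = 4: the terms have absolute value of order m³, which does not tend to 0, so the series diverges by the divergence test.
Check t = 2: the m-th term does not approach 0; divergence by the term test.

(2, 4)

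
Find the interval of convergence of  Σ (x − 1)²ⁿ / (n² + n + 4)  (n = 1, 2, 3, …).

[0, 2]

By the ratio test, |a_{n+1}/a_n| = (n² + n + 4)/((n+1)² + (n+1) + 4) → 1.
Writing y = (x − 1)², the series in y has radius 1, so |x − 1| < √(1) = 1 and R = 1.
When x = 2, the series is dominated by a constant times Σ 1/n², which converges (p = 2 > 1).
Endpoint x = 0: the series is dominated by a constant times Σ 1/n², which converges (p = 2 > 1).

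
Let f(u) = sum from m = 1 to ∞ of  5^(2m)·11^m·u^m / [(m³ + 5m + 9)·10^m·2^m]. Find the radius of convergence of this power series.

R = 4/55

By the ratio test, |a_{m+1}/a_m| = [(m³ + 5m + 9)/((m+1)³ + 5(m+1) + 9)] · 25·11/(10·2) → 55/4.
Hence the series converges for |u| < 1/(55/4) = 4/55, so the radius of convergence is 4/55.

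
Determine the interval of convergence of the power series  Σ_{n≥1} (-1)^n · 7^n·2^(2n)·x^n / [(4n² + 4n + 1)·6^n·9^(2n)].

[-243/14, 243/14]

Ratio test: |a_{n+1}/a_n| = [(4n² + 4n + 1)/(4(n+1)² + 4(n+1) + 1)] · 7·4/(6·81) → 14/243 as n → ∞.
Thus R = 1/(14/243) = 243/14.
Check x = 243/14: absolute convergence follows by limit comparison with Σ 1/n².
At x = -243/14: absolute convergence follows by limit comparison with Σ 1/n².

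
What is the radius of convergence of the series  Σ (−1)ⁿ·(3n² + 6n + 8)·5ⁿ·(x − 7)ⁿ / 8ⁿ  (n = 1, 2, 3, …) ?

The ratio of consecutive coefficients is [(3(n+1)² + 6(n+1) + 8)/(3n² + 6n + 8)] · 5/8 → 5/8.
Hence the series converges for |x − 7| < 1/(5/8) = 8/5, so the radius of convergence is 8/5.

R = 8/5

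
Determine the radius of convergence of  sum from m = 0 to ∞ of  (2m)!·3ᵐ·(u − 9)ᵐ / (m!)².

R = 1/12

By the ratio test, |a_{m+1}/a_m| = (2m+1)·(2m+2)/(m+1)² · 3 → 12.
Convergence for |u − 9| · 12 < 1, i.e. |u − 9| < 1/12. So R = 1/12.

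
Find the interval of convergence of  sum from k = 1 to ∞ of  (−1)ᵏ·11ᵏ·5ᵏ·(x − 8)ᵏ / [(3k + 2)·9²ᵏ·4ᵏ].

(116/55, 764/55]

By the ratio test, |a_{k+1}/a_k| = [(3k + 2)/(3(k+1) + 2)] · 11·5/(81·4) → 55/324.
Hence the series converges for |x − 8| < 1/(55/324) = 324/55, so the radius of convergence is 324/55.
Check x = 764/55: the terms alternate in sign and decrease monotonically to 0 in absolute value (size ~ c/k), so the alternating series test gives convergence.
When x = 116/55, the terms are asymptotic to a nonzero constant times 1/k, so the series diverges by limit comparison with Σ 1/k.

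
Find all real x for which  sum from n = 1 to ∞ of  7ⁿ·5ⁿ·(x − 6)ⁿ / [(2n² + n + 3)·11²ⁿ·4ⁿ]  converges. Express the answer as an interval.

By the ratio test, |a_{n+1}/a_n| = [(2n² + n + 3)/(2(n+1)² + (n+1) + 3)] · 7·5/(121·4) → 35/484.
Thus R = 1/(35/484) = 484/35.
When x = 694/35, absolute convergence follows by limit comparison with Σ 1/n².
Endpoint x = -274/35: the terms are on the order of 1/n², so the series converges absolutely by comparison with the p-series (p = 2 > 1).

[-274/35, 694/35]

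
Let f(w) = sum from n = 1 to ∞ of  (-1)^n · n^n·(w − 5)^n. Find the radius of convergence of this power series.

Root test: |a_n|^(1/n) = n → ∞.
The root grows without bound, so R = 0 (convergence only at w = 5).

R = 0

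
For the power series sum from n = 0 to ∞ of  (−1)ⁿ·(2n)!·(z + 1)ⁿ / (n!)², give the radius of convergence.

R = 1/4

Ratio test: |a_{n+1}/a_n| = (2n+1)·(2n+2)/(n+1)² → 4 as n → ∞.
Hence the series converges for |z + 1| < 1/(4) = 1/4, so the radius of convergence is 1/4.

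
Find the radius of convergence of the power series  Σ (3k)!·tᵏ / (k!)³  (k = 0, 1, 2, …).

The ratio of consecutive coefficients is (3k+1)·(3k+2)·(3k+3)/(k+1)³ → 27.
Hence the series converges for |t| < 1/(27) = 1/27, so the radius of convergence is 1/27.

R = 1/27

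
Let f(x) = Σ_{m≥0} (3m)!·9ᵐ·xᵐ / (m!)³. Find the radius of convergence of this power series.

Apply the ratio test: |a_{m+1}| / |a_m| = (3m+1)·(3m+2)·(3m+3)/(m+1)³ · 9, which tends to 243 as m → ∞.
Convergence for |x| · 243 < 1, i.e. |x| < 1/243. So R = 1/243.

R = 1/243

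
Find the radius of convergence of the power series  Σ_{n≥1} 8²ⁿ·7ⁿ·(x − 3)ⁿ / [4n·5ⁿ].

R = 5/448

Apply the ratio test: |a_{n+1}| / |a_n| = [4n/4(n+1)] · 64·7/5, which tends to 448/5 as n → ∞.
Convergence for |x − 3| · 448/5 < 1, i.e. |x − 3| < 5/448. So R = 5/448.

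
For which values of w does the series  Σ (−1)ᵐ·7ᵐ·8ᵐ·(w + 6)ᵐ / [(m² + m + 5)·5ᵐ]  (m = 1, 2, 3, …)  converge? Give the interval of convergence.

By the ratio test, |a_{m+1}/a_m| = [(m² + m + 5)/((m+1)² + (m+1) + 5)] · 7·8/5 → 56/5.
The series converges when 56/5 · |w + 6| < 1, giving R = 5/56.
Check w = -331/56: the terms are on the order of 1/m², so the series converges absolutely by comparison with the p-series (p = 2 > 1).
Endpoint w = -341/56: the terms are on the order of 1/m², so the series converges absolutely by comparison with the p-series (p = 2 > 1).

[-341/56, -331/56]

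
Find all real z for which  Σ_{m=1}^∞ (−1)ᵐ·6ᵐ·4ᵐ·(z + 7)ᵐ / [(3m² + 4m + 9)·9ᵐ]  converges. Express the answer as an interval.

By the ratio test, |a_{m+1}/a_m| = [(3m² + 4m + 9)/(3(m+1)² + 4(m+1) + 9)] · 6·4/9 → 8/3.
Thus R = 1/(8/3) = 3/8.
Check z = -53/8: the series is dominated by a constant times Σ 1/m², which converges (p = 2 > 1).
At z = -59/8: the series is dominated by a constant times Σ 1/m², which converges (p = 2 > 1).

[-59/8, -53/8]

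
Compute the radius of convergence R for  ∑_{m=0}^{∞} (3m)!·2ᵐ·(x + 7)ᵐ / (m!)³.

Ratio test: |a_{m+1}/a_m| = (3m+1)·(3m+2)·(3m+3)/(m+1)³ · 2 → 54 as m → ∞.
Convergence for |x + 7| · 54 < 1, i.e. |x + 7| < 1/54. So R = 1/54.

R = 1/54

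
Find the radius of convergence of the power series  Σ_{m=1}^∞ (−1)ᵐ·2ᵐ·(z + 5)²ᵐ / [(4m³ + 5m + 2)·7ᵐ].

By the ratio test, |a_{m+1}/a_m| = [(4m³ + 5m + 2)/(4(m+1)³ + 5(m+1) + 2)] · 2/7 → 2/7.
Writing y = (z + 5)², the series in y has radius 7/2, so |z + 5| < √(7/2) and R = √14/2.

R = √14/2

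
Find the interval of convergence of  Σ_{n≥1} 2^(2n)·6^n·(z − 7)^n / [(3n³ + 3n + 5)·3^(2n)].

[53/8, 59/8]

Apply the ratio test: |a_{n+1}| / |a_n| = [(3n³ + 3n + 5)/(3(n+1)³ + 3(n+1) + 5)] · 4·6/9, which tends to 8/3 as n → ∞.
The series converges when 8/3 · |z − 7| < 1, giving R = 3/8.
When z = 59/8, the series is dominated by a constant times Σ 1/n³, which converges (p = 3 > 1).
When z = 53/8, the terms are on the order of 1/n³, so the series converges absolutely by comparison with the p-series (p = 3 > 1).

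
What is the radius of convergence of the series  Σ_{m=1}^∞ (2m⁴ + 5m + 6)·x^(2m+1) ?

By the ratio test, |a_{m+1}/a_m| = (2(m+1)⁴ + 5(m+1) + 6)/(2m⁴ + 5m + 6) → 1.
Writing y = x², the series in y has radius 1, so |x| < √(1) = 1 and R = 1.

R = 1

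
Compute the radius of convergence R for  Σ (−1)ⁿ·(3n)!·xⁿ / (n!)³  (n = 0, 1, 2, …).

R = 1/27

The ratio of consecutive coefficients is (3n+1)·(3n+2)·(3n+3)/(n+1)³ → 27.
The series converges when 27 · |x| < 1, giving R = 1/27.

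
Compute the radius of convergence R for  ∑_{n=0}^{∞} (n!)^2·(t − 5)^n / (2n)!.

R = 4

Apply the ratio test: |a_{n+1}| / |a_n| = (n+1)²/[(2n+1)·(2n+2)], which tends to 1/4 as n → ∞.
Thus R = 1/(1/4) = 4.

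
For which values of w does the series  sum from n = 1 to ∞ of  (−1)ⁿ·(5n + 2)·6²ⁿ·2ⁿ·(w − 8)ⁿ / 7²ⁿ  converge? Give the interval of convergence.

Apply the ratio test: |a_{n+1}| / |a_n| = [(5(n+1) + 2)/(5n + 2)] · 36·2/49, which tends to 72/49 as n → ∞.
Convergence for |w − 8| · 72/49 < 1, i.e. |w − 8| < 49/72. So R = 49/72.
Check w = 625/72: the n-th term does not approach 0; divergence by the term test.
At w = 527/72: the terms have absolute value of order n, which does not tend to 0, so the series diverges by the divergence test.

(527/72, 625/72)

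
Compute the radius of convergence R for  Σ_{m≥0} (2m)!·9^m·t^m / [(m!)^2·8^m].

R = 2/9

The ratio of consecutive coefficients is (2m+1)·(2m+2)/(m+1)² · 9/8 → 9/2.
Convergence for |t| · 9/2 < 1, i.e. |t| < 2/9. So R = 2/9.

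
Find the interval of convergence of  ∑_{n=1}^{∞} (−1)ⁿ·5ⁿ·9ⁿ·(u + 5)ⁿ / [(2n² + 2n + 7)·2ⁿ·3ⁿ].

[-77/15, -73/15]

Apply the ratio test: |a_{n+1}| / |a_n| = [(2n² + 2n + 7)/(2(n+1)² + 2(n+1) + 7)] · 5·9/(2·3), which tends to 15/2 as n → ∞.
The series converges when 15/2 · |u + 5| < 1, giving R = 2/15.
When u = -73/15, the terms are on the order of 1/n², so the series converges absolutely by comparison with the p-series (p = 2 > 1).
Check u = -77/15: the terms are on the order of 1/n², so the series converges absolutely by comparison with the p-series (p = 2 > 1).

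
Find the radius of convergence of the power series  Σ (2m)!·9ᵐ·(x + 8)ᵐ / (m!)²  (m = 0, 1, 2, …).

Ratio test: |a_{m+1}/a_m| = (2m+1)·(2m+2)/(m+1)² · 9 → 36 as m → ∞.
The series converges when 36 · |x + 8| < 1, giving R = 1/36.

R = 1/36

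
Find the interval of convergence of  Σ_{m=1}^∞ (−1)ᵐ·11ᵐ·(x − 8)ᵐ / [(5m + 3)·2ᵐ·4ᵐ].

(80/11, 96/11]

Apply the ratio test: |a_{m+1}| / |a_m| = [(5m + 3)/(5(m+1) + 3)] · 11/(2·4), which tends to 11/8 as m → ∞.
Hence the series converges for |x − 8| < 1/(11/8) = 8/11, so the radius of convergence is 8/11.
Check x = 96/11: the terms alternate in sign and decrease monotonically to 0 in absolute value (size ~ c/m), so the alternating series test gives convergence.
When x = 80/11, the terms behave like c/m; limit comparison with the harmonic series gives divergence.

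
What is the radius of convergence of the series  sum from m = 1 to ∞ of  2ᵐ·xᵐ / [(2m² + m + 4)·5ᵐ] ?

The ratio of consecutive coefficients is [(2m² + m + 4)/(2(m+1)² + (m+1) + 4)] · 2/5 → 2/5.
The series converges when 2/5 · |x| < 1, giving R = 5/2.

R = 5/2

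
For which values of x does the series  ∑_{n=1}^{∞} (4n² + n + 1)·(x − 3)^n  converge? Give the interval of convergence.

By the ratio test, |a_{n+1}/a_n| = (4(n+1)² + (n+1) + 1)/(4n² + n + 1) → 1.
Convergence for |x − 3| < 1, so R = 1.
Endpoint x = 4: the terms do not tend to 0, so the series diverges.
Endpoint x = 2: the terms do not tend to 0, so the series diverges.

(2, 4)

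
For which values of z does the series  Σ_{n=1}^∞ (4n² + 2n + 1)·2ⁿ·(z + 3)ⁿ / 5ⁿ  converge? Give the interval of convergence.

By the ratio test, |a_{n+1}/a_n| = [(4(n+1)² + 2(n+1) + 1)/(4n² + 2n + 1)] · 2/5 → 2/5.
Thus R = 1/(2/5) = 5/2.
Endpoint z = -1/2: the n-th term does not approach 0; divergence by the term test.
Check z = -11/2: the n-th term does not approach 0; divergence by the term test.

(-11/2, -1/2)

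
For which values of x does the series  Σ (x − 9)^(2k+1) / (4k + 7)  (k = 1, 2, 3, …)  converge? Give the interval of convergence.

Apply the ratio test: |a_{k+1}| / |a_k| = (4k + 7)/(4(k+1) + 7), which tends to 1 as k → ∞.
Since the exponent of (x − 9) increases by 2 each term, convergence requires |x − 9|² < 1, hence R = 1.
Check x = 10: comparison with the harmonic series Σ 1/k shows the series diverges.
At x = 8: the terms are asymptotic to a nonzero constant times 1/k, so the series diverges by limit comparison with Σ 1/k.

(8, 10)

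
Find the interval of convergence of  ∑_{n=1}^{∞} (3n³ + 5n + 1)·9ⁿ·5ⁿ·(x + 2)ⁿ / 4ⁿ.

(-94/45, -86/45)

By the ratio test, |a_{n+1}/a_n| = [(3(n+1)³ + 5(n+1) + 1)/(3n³ + 5n + 1)] · 9·5/4 → 45/4.
Convergence for |x + 2| · 45/4 < 1, i.e. |x + 2| < 4/45. So R = 4/45.
Endpoint x = -86/45: the n-th term does not approach 0; divergence by the term test.
When x = -94/45, the n-th term does not approach 0; divergence by the term test.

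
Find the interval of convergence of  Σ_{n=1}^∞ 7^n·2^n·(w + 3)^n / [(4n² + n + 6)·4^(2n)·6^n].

Apply the ratio test: |a_{n+1}| / |a_n| = [(4n² + n + 6)/(4(n+1)² + (n+1) + 6)] · 7·2/(16·6), which tends to 7/48 as n → ∞.
Convergence for |w + 3| · 7/48 < 1, i.e. |w + 3| < 48/7. So R = 48/7.
Endpoint w = 27/7: the terms are on the order of 1/n², so the series converges absolutely by comparison with the p-series (p = 2 > 1).
Check w = -69/7: the terms are on the order of 1/n², so the series converges absolutely by comparison with the p-series (p = 2 > 1).

[-69/7, 27/7]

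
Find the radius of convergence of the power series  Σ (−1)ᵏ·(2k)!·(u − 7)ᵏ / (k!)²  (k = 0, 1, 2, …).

R = 1/4

Ratio test: |a_{k+1}/a_k| = (2k+1)·(2k+2)/(k+1)² → 4 as k → ∞.
Convergence for |u − 7| · 4 < 1, i.e. |u − 7| < 1/4. So R = 1/4.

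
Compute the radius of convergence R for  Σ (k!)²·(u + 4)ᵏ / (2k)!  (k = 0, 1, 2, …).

Ratio test: |a_{k+1}/a_k| = (k+1)²/[(2k+1)·(2k+2)] → 1/4 as k → ∞.
Convergence for |u + 4| · 1/4 < 1, i.e. |u + 4| < 4. So R = 4.

R = 4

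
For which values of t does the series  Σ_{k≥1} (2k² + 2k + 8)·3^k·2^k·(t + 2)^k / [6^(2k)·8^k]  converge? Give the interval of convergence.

The ratio of consecutive coefficients is [(2(k+1)² + 2(k+1) + 8)/(2k² + 2k + 8)] · 3·2/(36·8) → 1/48.
Thus R = 1/(1/48) = 48.
Check t = 46: the terms do not tend to 0, so the series diverges.
At t = -50: the terms do not tend to 0, so the series diverges.

(-50, 46)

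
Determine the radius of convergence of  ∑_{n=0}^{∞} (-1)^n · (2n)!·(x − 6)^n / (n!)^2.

R = 1/4

Ratio test: |a_{n+1}/a_n| = (2n+1)·(2n+2)/(n+1)² → 4 as n → ∞.
Hence the series converges for |x − 6| < 1/(4) = 1/4, so the radius of convergence is 1/4.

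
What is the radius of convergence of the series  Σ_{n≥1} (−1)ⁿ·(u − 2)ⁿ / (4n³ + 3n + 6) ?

By the ratio test, |a_{n+1}/a_n| = (4n³ + 3n + 6)/(4(n+1)³ + 3(n+1) + 6) → 1.
So the series converges when |u − 2| < 1 and diverges when |u − 2| > 1; R = 1.

R = 1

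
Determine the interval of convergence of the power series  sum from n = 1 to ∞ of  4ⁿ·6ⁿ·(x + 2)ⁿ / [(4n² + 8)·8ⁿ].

[-7/3, -5/3]

The ratio of consecutive coefficients is [(4n² + 8)/(4(n+1)² + 8)] · 4·6/8 → 3.
Convergence for |x + 2| · 3 < 1, i.e. |x + 2| < 1/3. So R = 1/3.
Endpoint x = -5/3: the terms are on the order of 1/n², so the series converges absolutely by comparison with the p-series (p = 2 > 1).
At x = -7/3: the terms are on the order of 1/n², so the series converges absolutely by comparison with the p-series (p = 2 > 1).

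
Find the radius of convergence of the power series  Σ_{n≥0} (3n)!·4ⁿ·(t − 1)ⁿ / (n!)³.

R = 1/108

By the ratio test, |a_{n+1}/a_n| = (3n+1)·(3n+2)·(3n+3)/(n+1)³ · 4 → 108.
Convergence for |t − 1| · 108 < 1, i.e. |t − 1| < 1/108. So R = 1/108.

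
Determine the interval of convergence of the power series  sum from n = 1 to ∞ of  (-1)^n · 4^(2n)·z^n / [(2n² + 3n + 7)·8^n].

Apply the ratio test: |a_{n+1}| / |a_n| = [(2n² + 3n + 7)/(2(n+1)² + 3(n+1) + 7)] · 16/8, which tends to 2 as n → ∞.
Hence the series converges for |z| < 1/(2) = 1/2, so the radius of convergence is 1/2.
When z = 1/2, the series is dominated by a constant times Σ 1/n², which converges (p = 2 > 1).
When z = -1/2, absolute convergence follows by limit comparison with Σ 1/n².

[-1/2, 1/2]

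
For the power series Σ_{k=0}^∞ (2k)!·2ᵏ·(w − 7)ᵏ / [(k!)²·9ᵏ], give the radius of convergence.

Ratio test: |a_{k+1}/a_k| = (2k+1)·(2k+2)/(k+1)² · 2/9 → 8/9 as k → ∞.
The series converges when 8/9 · |w − 7| < 1, giving R = 9/8.

R = 9/8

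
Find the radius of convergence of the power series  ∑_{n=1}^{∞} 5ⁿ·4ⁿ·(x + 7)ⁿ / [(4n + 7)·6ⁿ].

The ratio of consecutive coefficients is [(4n + 7)/(4(n+1) + 7)] · 5·4/6 → 10/3.
Convergence for |x + 7| · 10/3 < 1, i.e. |x + 7| < 3/10. So R = 3/10.

R = 3/10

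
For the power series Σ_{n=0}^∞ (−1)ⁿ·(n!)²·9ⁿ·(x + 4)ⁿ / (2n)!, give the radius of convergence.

R = 4/9

Ratio test: |a_{n+1}/a_n| = (n+1)²/[(2n+1)·(2n+2)] · 9 → 9/4 as n → ∞.
Convergence for |x + 4| · 9/4 < 1, i.e. |x + 4| < 4/9. So R = 4/9.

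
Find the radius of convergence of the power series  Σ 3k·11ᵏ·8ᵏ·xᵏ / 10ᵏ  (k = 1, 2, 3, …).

Apply the ratio test: |a_{k+1}| / |a_k| = [3(k+1)/3k] · 11·8/10, which tends to 44/5 as k → ∞.
Thus R = 1/(44/5) = 5/44.

R = 5/44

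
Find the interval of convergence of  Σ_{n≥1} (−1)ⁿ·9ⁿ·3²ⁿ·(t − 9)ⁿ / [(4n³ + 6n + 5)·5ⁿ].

[724/81, 734/81]

Apply the ratio test: |a_{n+1}| / |a_n| = [(4n³ + 6n + 5)/(4(n+1)³ + 6(n+1) + 5)] · 9·9/5, which tends to 81/5 as n → ∞.
Convergence for |t − 9| · 81/5 < 1, i.e. |t − 9| < 5/81. So R = 5/81.
Check t = 734/81: the terms are on the order of 1/n³, so the series converges absolutely by comparison with the p-series (p = 3 > 1).
When t = 724/81, absolute convergence follows by limit comparison with Σ 1/n³.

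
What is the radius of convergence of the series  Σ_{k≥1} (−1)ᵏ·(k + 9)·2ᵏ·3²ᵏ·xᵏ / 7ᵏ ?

Apply the ratio test: |a_{k+1}| / |a_k| = [((k+1) + 9)/(k + 9)] · 2·9/7, which tends to 18/7 as k → ∞.
The series converges when 18/7 · |x| < 1, giving R = 7/18.

R = 7/18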